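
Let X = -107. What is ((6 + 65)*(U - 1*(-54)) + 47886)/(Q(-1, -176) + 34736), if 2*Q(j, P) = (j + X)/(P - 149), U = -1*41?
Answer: 15862925/11289254 ≈ 1.4051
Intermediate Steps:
U = -41
Q(j, P) = (-107 + j)/(2*(-149 + P)) (Q(j, P) = ((j - 107)/(P - 149))/2 = ((-107 + j)/(-149 + P))/2 = (-107 + j)/(2*(-149 + P)))
((6 + 65)*(U - 1*(-54)) + 47886)/(Q(-1, -176) + 34736) = ((6 + 65)*(-41 - 1*(-54)) + 47886)/((-107 - 1)/(2*(-149 - 176)) + 34736) = (71*(-41 + 54) + 47886)/((1/2)*(-108)/(-325) + 34736) = (71*13 + 47886)/((1/2)*(-1/325)*(-108) + 34736) = (923 + 47886)/(54/325 + 34736) = 48809/(11289254/325) = 48809*(325/11289254) = 15862925/11289254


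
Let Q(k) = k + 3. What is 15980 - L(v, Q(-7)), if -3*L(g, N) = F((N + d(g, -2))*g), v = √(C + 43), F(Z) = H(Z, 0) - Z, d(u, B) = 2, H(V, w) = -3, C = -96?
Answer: 15979 + 2*I*√53/3 ≈ 15979.0 + 4.8534*I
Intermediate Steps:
Q(k) = 3 + k
F(Z) = -3 - Z
v = I*√53 (v = √(-96 + 43) = √(-53) = I*√53 ≈ 7.2801*I)
L(g, N) = 1 + g*(2 + N)/3 (L(g, N) = -(-3 - (N + 2)*g)/3 = -(-3 - (2 + N)*g)/3 = -(-3 - g*(2 + N))/3 = 1 + g*(2 + N)/3)
15980 - L(v, Q(-7)) = 15980 - (1 + (I*√53)*(2 + (3 - 7))/3) = 15980 - (1 + (I*√53)*(2 - 4)/3) = 15980 - (1 + (⅓)*(I*√53)*(-2)) = 15980 - (1 - 2*I*√53/3) = 15980 + (-1 + 2*I*√53/3) = 15979 + 2*I*√53/3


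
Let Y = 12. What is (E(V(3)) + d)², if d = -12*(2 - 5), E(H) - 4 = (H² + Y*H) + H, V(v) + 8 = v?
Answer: 0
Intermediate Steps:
V(v) = -8 + v
E(H) = 4 + H² + 13*H (E(H) = 4 + ((H² + 12*H) + H) = 4 + (H² + 13*H) = 4 + H² + 13*H)
d = 36 (d = -12*(-3) = 36)
(E(V(3)) + d)² = ((4 + (-8 + 3)² + 13*(-8 + 3)) + 36)² = ((4 + (-5)² + 13*(-5)) + 36)² = ((4 + 25 - 65) + 36)² = (-36 + 36)² = 0² = 0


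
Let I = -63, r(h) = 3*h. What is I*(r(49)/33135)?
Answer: -3087/11045 ≈ -0.27949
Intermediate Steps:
I*(r(49)/33135) = -63*3*49/33135 = -9261/33135 = -63*49/11045 = -3087/11045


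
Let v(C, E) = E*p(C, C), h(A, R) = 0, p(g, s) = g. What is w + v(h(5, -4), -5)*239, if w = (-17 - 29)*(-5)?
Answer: 230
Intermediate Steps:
w = 230 (w = -46*(-5) = 230)
v(C, E) = C*E (v(C, E) = E*C = C*E)
w + v(h(5, -4), -5)*239 = 230 + (0*(-5))*239 = 230 + 0*239 = 230 + 0 = 230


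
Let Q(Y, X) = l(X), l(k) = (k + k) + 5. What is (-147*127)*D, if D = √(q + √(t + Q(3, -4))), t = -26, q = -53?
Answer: -18669*√(-53 + I*√29) ≈ -6895.9 - 1.3609e+5*I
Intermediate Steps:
l(k) = 5 + 2*k (l(k) = 2*k + 5 = 5 + 2*k)
Q(Y, X) = 5 + 2*X
D = √(-53 + I*√29) (D = √(-53 + √(-26 + (5 + 2*(-4)))) = √(-53 + √(-26 + (5 - 8))) = √(-53 + √(-26 - 3)) = √(-53 + √(-29)) = √(-53 + I*√29) ≈ 0.36938 + 7.2895*I)
(-147*127)*D = (-147*127)*√(-53 + I*√29) = -18669*√(-53 + I*√29)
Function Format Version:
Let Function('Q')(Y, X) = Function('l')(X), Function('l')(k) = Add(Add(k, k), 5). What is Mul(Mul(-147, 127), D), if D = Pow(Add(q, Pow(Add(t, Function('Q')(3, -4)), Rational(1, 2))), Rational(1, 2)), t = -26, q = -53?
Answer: Mul(-18669, Pow(Add(-53, Mul(I, Pow(29, Rational(1, 2)))), Rational(1, 2))) ≈ Add(-6895.9, Mul(-1.3609e+5, I))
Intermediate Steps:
Function('l')(k) = Add(5, Mul(2, k)) (Function('l')(k) = Add(Mul(2, k), 5) = Add(5, Mul(2, k)))
Function('Q')(Y, X) = Add(5, Mul(2, X))
D = Pow(Add(-53, Mul(I, Pow(29, Rational(1, 2)))), Rational(1, 2)) (D = Pow(Add(-53, Pow(Add(-26, Add(5, Mul(2, -4))), Rational(1, 2))), Rational(1, 2)) = Pow(Add(-53, Pow(Add(-26, Add(5, -8)), Rational(1, 2))), Rational(1, 2)) = Pow(Add(-53, Pow(Add(-26, -3), Rational(1, 2))), Rational(1, 2)) = Pow(Add(-53, Pow(-29, Rational(1, 2))), Rational(1, 2)) = Pow(Add(-53, Mul(I, Pow(29, Rational(1, 2)))), Rational(1, 2)) ≈ Add(0.36938, Mul(7.2895, I)))
Mul(Mul(-147, 127), D) = Mul(Mul(-147, 127), Pow(Add(-53, Mul(I, Pow(29, Rational(1, 2)))), Rational(1, 2))) = Mul(-18669, Pow(Add(-53, Mul(I, Pow(29, Rational(1, 2)))), Rational(1, 2)))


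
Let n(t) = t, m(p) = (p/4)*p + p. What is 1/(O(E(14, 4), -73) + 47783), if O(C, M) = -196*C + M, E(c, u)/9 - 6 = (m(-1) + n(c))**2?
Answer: -4/1090265 ≈ -3.6688e-6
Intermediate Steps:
m(p) = p + p**2/4 (m(p) = (p*(1/4))*p + p = (p/4)*p + p = p**2/4 + p = p + p**2/4)
E(c, u) = 54 + 9*(-3/4 + c)**2 (E(c, u) = 54 + 9*((1/4)*(-1)*(4 - 1) + c)**2 = 54 + 9*((1/4)*(-1)*3 + c)**2 = 54 + 9*(-3/4 + c)**2)
O(C, M) = M - 196*C
1/(O(E(14, 4), -73) + 47783) = 1/((-73 - 196*(54 + 9*(-3 + 4*14)**2/16)) + 47783) = 1/((-73 - 196*(54 + 9*(-3 + 56)**2/16)) + 47783) = 1/((-73 - 196*(54 + (9/16)*53**2)) + 47783) = 1/((-73 - 196*(54 + (9/16)*2809)) + 47783) = 1/((-73 - 196*(54 + 25281/16)) + 47783) = 1/((-73 - 196*26145/16) + 47783) = 1/((-73 - 1281105/4) + 47783) = 1/(-1281397/4 + 47783) = 1/(-1090265/4) = -4/1090265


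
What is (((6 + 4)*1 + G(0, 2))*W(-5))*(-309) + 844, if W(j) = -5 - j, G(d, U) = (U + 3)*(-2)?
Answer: 844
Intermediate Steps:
G(d, U) = -6 - 2*U (G(d, U) = (3 + U)*(-2) = -6 - 2*U)
(((6 + 4)*1 + G(0, 2))*W(-5))*(-309) + 844 = (((6 + 4)*1 + (-6 - 2*2))*(-5 - 1*(-5)))*(-309) + 844 = ((10*1 + (-6 - 4))*(-5 + 5))*(-309) + 844 = ((10 - 10)*0)*(-309) + 844 = (0*0)*(-309) + 844 = 0*(-309) + 844 = 0 + 844 = 844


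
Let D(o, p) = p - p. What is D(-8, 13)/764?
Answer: 0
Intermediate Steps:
D(o, p) = 0
D(-8, 13)/764 = 0/764 = 0*(1/764) = 0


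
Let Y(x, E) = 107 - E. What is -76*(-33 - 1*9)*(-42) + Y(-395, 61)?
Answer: -134018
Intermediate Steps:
-76*(-33 - 1*9)*(-42) + Y(-395, 61) = -76*(-33 - 1*9)*(-42) + (107 - 1*61) = -76*(-33 - 9)*(-42) + (107 - 61) = -76*(-42)*(-42) + 46 = 3192*(-42) + 46 = -134064 + 46 = -134018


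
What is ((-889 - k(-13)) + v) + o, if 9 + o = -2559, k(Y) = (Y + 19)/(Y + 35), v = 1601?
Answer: -20419/11 ≈ -1856.3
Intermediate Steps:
k(Y) = (19 + Y)/(35 + Y)
o = -2568 (o = -9 - 2559 = -2568)
((-889 - k(-13)) + v) + o = ((-889 - (19 - 13)/(35 - 13)) + 1601) - 2568 = ((-889 - 6/22) + 1601) - 2568 = ((-889 - 1*3/11) + 1601) - 2568 = ((-889 - 3/11) + 1601) - 2568 = (-9782/11 + 1601) - 2568 = 7829/11 - 2568 = -20419/11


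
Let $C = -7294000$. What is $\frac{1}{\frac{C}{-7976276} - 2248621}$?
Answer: $- \frac{284867}{640557657907} \approx -4.4472 \cdot 10^{-7}$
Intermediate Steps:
$\frac{1}{\frac{C}{-7976276} - 2248621} = \frac{1}{- \frac{7294000}{-7976276} - 2248621} = \frac{1}{\left(-7294000\right) \left(- \frac{1}{7976276}\right) - 2248621} = \frac{1}{\frac{260500}{284867} - 2248621} = \frac{1}{- \frac{640557657907}{284867}} = - \frac{284867}{640557657907}$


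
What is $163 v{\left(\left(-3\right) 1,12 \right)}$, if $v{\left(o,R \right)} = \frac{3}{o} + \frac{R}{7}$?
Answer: $\frac{815}{7} \approx 116.43$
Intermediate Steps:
$v{\left(o,R \right)} = \frac{3}{o} + \frac{R}{7}$ ($v{\left(o,R \right)} = \frac{3}{o} + R \frac{1}{7} = \frac{3}{o} + \frac{R}{7}$)
$163 v{\left(\left(-3\right) 1,12 \right)} = 163 \left(\frac{3}{\left(-3\right) 1} + \frac{1}{7} \cdot 12\right) = 163 \left(\frac{3}{-3} + \frac{12}{7}\right) = 163 \left(3 \left(- \frac{1}{3}\right) + \frac{12}{7}\right) = 163 \left(-1 + \frac{12}{7}\right) = 163 \cdot \frac{5}{7} = \frac{815}{7}$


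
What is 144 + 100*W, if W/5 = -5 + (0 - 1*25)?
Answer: -14856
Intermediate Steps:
W = -150 (W = 5*(-5 + (0 - 1*25)) = 5*(-5 + (0 - 25)) = 5*(-5 - 25) = 5*(-30) = -150)
144 + 100*W = 144 + 100*(-150) = 144 - 15000 = -14856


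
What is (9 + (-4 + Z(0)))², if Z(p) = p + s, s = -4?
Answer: 1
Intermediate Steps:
Z(p) = -4 + p (Z(p) = p - 4 = -4 + p)
(9 + (-4 + Z(0)))² = (9 + (-4 + (-4 + 0)))² = (9 + (-4 - 4))² = (9 - 8)² = 1² = 1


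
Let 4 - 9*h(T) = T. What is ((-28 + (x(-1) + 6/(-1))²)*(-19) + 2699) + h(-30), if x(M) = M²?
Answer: 24838/9 ≈ 2759.8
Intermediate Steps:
h(T) = 4/9 - T/9
((-28 + (x(-1) + 6/(-1))²)*(-19) + 2699) + h(-30) = ((-28 + ((-1)² + 6/(-1))²)*(-19) + 2699) + (4/9 - ⅑*(-30)) = ((-28 + (1 + 6*(-1))²)*(-19) + 2699) + (4/9 + 10/3) = ((-28 + (1 - 6)²)*(-19) + 2699) + 34/9 = ((-28 + (-5)²)*(-19) + 2699) + 34/9 = ((-28 + 25)*(-19) + 2699) + 34/9 = (-3*(-19) + 2699) + 34/9 = (57 + 2699) + 34/9 = 2756 + 34/9 = 24838/9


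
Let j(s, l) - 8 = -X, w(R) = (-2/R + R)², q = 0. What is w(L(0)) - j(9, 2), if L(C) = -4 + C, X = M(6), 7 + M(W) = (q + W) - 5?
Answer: -7/4 ≈ -1.7500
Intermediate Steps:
M(W) = -12 + W (M(W) = -7 + ((0 + W) - 5) = -7 + (W - 5) = -7 + (-5 + W) = -12 + W)
X = -6 (X = -12 + 6 = -6)
w(R) = (R - 2/R)²
j(s, l) = 14 (j(s, l) = 8 - 1*(-6) = 8 + 6 = 14)
w(L(0)) - j(9, 2) = (-2 + (-4 + 0)²)²/(-4 + 0)² - 1*14 = (-2 + (-4)²)²/(-4)² - 14 = (-2 + 16)²/16 - 14 = (1/16)*14² - 14 = (1/16)*196 - 14 = 49/4 - 14 = -7/4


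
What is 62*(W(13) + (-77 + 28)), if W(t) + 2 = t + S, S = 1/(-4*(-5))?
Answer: -23529/10 ≈ -2352.9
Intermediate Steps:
S = 1/20 ≈ 0.050000
W(t) = -39/20 + t (W(t) = -2 + (t + 1/20) = -2 + (1/20 + t) = -39/20 + t)
62*(W(13) + (-77 + 28)) = 62*((-39/20 + 13) + (-77 + 28)) = 62*(221/20 - 49) = 62*(-759/20) = -23529/10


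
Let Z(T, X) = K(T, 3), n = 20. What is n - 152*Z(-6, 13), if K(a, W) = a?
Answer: 932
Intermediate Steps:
Z(T, X) = T
n - 152*Z(-6, 13) = 20 - 152*(-6) = 20 + 912 = 932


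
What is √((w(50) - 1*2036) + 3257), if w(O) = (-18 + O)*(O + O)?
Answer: √4421 ≈ 66.491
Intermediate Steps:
w(O) = 2*O*(-18 + O) (w(O) = (-18 + O)*(2*O) = 2*O*(-18 + O))
√((w(50) - 1*2036) + 3257) = √((2*50*(-18 + 50) - 1*2036) + 3257) = √((2*50*32 - 2036) + 3257) = √((3200 - 2036) + 3257) = √(1164 + 3257) = √4421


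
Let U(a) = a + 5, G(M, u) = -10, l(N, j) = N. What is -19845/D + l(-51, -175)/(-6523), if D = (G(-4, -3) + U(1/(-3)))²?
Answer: -1165027359/1669888 ≈ -697.67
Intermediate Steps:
U(a) = 5 + a
D = 256/9 (D = (-10 + (5 + 1/(-3)))² = (-10 + (5 + 1*(-⅓)))² = (-10 + (5 - ⅓))² = (-10 + 14/3)² = (-16/3)² = 256/9 ≈ 28.444)
-19845/D + l(-51, -175)/(-6523) = -19845/256/9 - 51/(-6523) = -19845*9/256 - 51*(-1/6523) = -178605/256 + 51/6523 = -1165027359/1669888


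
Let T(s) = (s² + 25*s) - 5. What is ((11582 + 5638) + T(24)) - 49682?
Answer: -31291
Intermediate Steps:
T(s) = -5 + s² + 25*s
((11582 + 5638) + T(24)) - 49682 = ((11582 + 5638) + (-5 + 24² + 25*24)) - 49682 = (17220 + (-5 + 576 + 600)) - 49682 = (17220 + 1171) - 49682 = 18391 - 49682 = -31291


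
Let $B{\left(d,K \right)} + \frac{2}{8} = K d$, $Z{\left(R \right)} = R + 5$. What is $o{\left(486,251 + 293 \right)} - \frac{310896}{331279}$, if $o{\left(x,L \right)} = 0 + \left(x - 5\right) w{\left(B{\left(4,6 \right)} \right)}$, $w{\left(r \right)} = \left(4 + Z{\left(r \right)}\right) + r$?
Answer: $\frac{1059140335}{38974} \approx 27176.0$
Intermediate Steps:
$Z{\left(R \right)} = 5 + R$
$B{\left(d,K \right)} = - \frac{1}{4} + K d$
$w{\left(r \right)} = 9 + 2 r$ ($w{\left(r \right)} = \left(4 + \left(5 + r\right)\right) + r = \left(9 + r\right) + r = 9 + 2 r$)
$o{\left(x,L \right)} = - \frac{565}{2} + \frac{113 x}{2}$ ($o{\left(x,L \right)} = 0 + \left(x - 5\right) \left(9 + 2 \left(- \frac{1}{4} + 6 \cdot 4\right)\right) = 0 + \left(-5 + x\right) \left(9 + 2 \left(- \frac{1}{4} + 24\right)\right) = 0 + \left(-5 + x\right) \left(9 + 2 \cdot \frac{95}{4}\right) = 0 + \left(-5 + x\right) \left(9 + \frac{95}{2}\right) = 0 + \left(-5 + x\right) \frac{113}{2} = 0 + \left(- \frac{565}{2} + \frac{113 x}{2}\right) = - \frac{565}{2} + \frac{113 x}{2}$)
$o{\left(486,251 + 293 \right)} - \frac{310896}{331279} = \left(- \frac{565}{2} + \frac{113}{2} \cdot 486\right) - \frac{310896}{331279} = \left(- \frac{565}{2} + 27459\right) - \frac{18288}{19487} = \frac{54353}{2} - \frac{18288}{19487} = \frac{1059140335}{38974}$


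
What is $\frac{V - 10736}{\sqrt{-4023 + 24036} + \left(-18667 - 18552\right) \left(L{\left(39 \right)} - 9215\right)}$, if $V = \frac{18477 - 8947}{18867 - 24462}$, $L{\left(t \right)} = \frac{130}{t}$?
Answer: $- \frac{882749783859775}{28185720086795387306} + \frac{18023235 \sqrt{20013}}{197300040607567711142} \approx -3.1319 \cdot 10^{-5}$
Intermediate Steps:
$V = - \frac{1906}{1119}$ ($V = \frac{9530}{-5595} = 9530 \left(- \frac{1}{5595}\right) = - \frac{1906}{1119} \approx -1.7033$)
$\frac{V - 10736}{\sqrt{-4023 + 24036} + \left(-18667 - 18552\right) \left(L{\left(39 \right)} - 9215\right)} = \frac{- \frac{1906}{1119} - 10736}{\sqrt{-4023 + 24036} + \left(-18667 - 18552\right) \left(\frac{130}{39} - 9215\right)} = - \frac{12015490}{1119 \left(\sqrt{20013} - 37219 \left(130 \cdot \frac{1}{39} - 9215\right)\right)} = - \frac{12015490}{1119 \left(\sqrt{20013} - 37219 \left(\frac{10}{3} - 9215\right)\right)} = - \frac{12015490}{1119 \left(\sqrt{20013} - - \frac{1028547065}{3}\right)} = - \frac{12015490}{1119 \left(\sqrt{20013} + \frac{1028547065}{3}\right)} = - \frac{12015490}{1119 \left(\frac{1028547065}{3} + \sqrt{20013}\right)}$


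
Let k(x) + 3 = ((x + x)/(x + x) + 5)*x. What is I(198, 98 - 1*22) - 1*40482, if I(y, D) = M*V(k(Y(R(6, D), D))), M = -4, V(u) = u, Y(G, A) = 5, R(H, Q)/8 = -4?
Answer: -40590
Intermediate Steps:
R(H, Q) = -32 (R(H, Q) = 8*(-4) = -32)
k(x) = -3 + 6*x (k(x) = -3 + ((x + x)/(x + x) + 5)*x = -3 + ((2*x)/((2*x)) + 5)*x = -3 + ((2*x)*(1/(2*x)) + 5)*x = -3 + (1 + 5)*x = -3 + 6*x)
I(y, D) = -108 (I(y, D) = -4*(-3 + 6*5) = -4*(-3 + 30) = -4*27 = -108)
I(198, 98 - 1*22) - 1*40482 = -108 - 1*40482 = -108 - 40482 = -40590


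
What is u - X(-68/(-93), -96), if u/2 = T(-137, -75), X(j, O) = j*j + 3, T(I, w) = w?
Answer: -1327921/8649 ≈ -153.53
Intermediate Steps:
X(j, O) = 3 + j² (X(j, O) = j² + 3 = 3 + j²)
u = -150 (u = 2*(-75) = -150)
u - X(-68/(-93), -96) = -150 - (3 + (-68/(-93))²) = -150 - (3 + (-68*(-1/93))²) = -150 - (3 + (68/93)²) = -150 - (3 + 4624/8649) = -150 - 1*30571/8649 = -150 - 30571/8649 = -1327921/8649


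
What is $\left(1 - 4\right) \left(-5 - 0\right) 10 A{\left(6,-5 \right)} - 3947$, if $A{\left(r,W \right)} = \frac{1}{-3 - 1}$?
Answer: $- \frac{7969}{2} \approx -3984.5$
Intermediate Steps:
$A{\left(r,W \right)} = - \frac{1}{4}$ ($A{\left(r,W \right)} = \frac{1}{-4} = - \frac{1}{4}$)
$\left(1 - 4\right) \left(-5 - 0\right) 10 A{\left(6,-5 \right)} - 3947 = \left(1 - 4\right) \left(-5 - 0\right) 10 \left(- \frac{1}{4}\right) - 3947 = - 3 \left(-5 + \left(-2 + 2\right)\right) 10 \left(- \frac{1}{4}\right) - 3947 = - 3 \left(-5 + 0\right) 10 \left(- \frac{1}{4}\right) - 3947 = \left(-3\right) \left(-5\right) 10 \left(- \frac{1}{4}\right) - 3947 = 15 \cdot 10 \left(- \frac{1}{4}\right) - 3947 = 150 \left(- \frac{1}{4}\right) - 3947 = - \frac{75}{2} - 3947 = - \frac{7969}{2}$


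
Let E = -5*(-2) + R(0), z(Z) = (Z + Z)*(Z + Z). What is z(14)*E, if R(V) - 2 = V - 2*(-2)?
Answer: 12544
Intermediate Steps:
z(Z) = 4*Z² (z(Z) = (2*Z)*(2*Z) = 4*Z²)
R(V) = 6 + V (R(V) = 2 + (V - 2*(-2)) = 2 + (V + 4) = 2 + (4 + V) = 6 + V)
E = 16 (E = -5*(-2) + (6 + 0) = 10 + 6 = 16)
z(14)*E = (4*14²)*16 = (4*196)*16 = 784*16 = 12544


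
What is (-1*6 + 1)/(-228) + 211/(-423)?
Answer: -15331/32148 ≈ -0.47689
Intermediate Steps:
(-1*6 + 1)/(-228) + 211/(-423) = (-6 + 1)*(-1/228) + 211*(-1/423) = -5*(-1/228) - 211/423 = 5/228 - 211/423 = -15331/32148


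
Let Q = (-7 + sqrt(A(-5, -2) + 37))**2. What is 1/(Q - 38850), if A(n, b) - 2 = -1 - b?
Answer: -38761/1502407281 + 28*sqrt(10)/1502407281 ≈ -2.5740e-5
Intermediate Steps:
A(n, b) = 1 - b (A(n, b) = 2 + (-1 - b) = 1 - b)
Q = (-7 + 2*sqrt(10))**2 (Q = (-7 + sqrt((1 - 1*(-2)) + 37))**2 = (-7 + sqrt((1 + 2) + 37))**2 = (-7 + sqrt(3 + 37))**2 = (-7 + sqrt(40))**2 = (-7 + 2*sqrt(10))**2 ≈ 0.45623)
1/(Q - 38850) = 1/((89 - 28*sqrt(10)) - 38850) = 1/(-38761 - 28*sqrt(10))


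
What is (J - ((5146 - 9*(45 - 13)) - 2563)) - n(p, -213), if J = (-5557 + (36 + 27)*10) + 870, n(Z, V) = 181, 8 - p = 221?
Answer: -6533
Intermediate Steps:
p = -213 (p = 8 - 1*221 = 8 - 221 = -213)
J = -4057 (J = (-5557 + 63*10) + 870 = (-5557 + 630) + 870 = -4927 + 870 = -4057)
(J - ((5146 - 9*(45 - 13)) - 2563)) - n(p, -213) = (-4057 - ((5146 - 9*(45 - 13)) - 2563)) - 1*181 = (-4057 - ((5146 - 9*32) - 2563)) - 181 = (-4057 - ((5146 - 288) - 2563)) - 181 = (-4057 - (4858 - 2563)) - 181 = (-4057 - 1*2295) - 181 = (-4057 - 2295) - 181 = -6352 - 181 = -6533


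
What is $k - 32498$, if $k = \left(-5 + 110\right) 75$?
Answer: $-24623$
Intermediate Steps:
$k = 7875$ ($k = 105 \cdot 75 = 7875$)
$k - 32498 = 7875 - 32498 = -24623$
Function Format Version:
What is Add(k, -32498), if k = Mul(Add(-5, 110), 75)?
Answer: -24623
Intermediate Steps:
k = 7875 (k = Mul(105, 75) = 7875)
Add(k, -32498) = Add(7875, -32498) = -24623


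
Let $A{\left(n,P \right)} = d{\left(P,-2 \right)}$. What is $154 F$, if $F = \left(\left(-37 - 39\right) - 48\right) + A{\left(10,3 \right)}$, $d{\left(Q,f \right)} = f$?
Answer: $-19404$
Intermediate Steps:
$A{\left(n,P \right)} = -2$
$F = -126$ ($F = \left(\left(-37 - 39\right) - 48\right) - 2 = \left(-76 - 48\right) - 2 = -124 - 2 = -126$)
$154 F = 154 \left(-126\right) = -19404$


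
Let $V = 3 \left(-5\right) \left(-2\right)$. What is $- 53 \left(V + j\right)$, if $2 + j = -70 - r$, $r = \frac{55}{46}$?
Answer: $\frac{105311}{46} \approx 2289.4$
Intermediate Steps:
$r = \frac{55}{46}$ ($r = 55 \cdot \frac{1}{46} = \frac{55}{46} \approx 1.1957$)
$V = 30$ ($V = \left(-15\right) \left(-2\right) = 30$)
$j = - \frac{3367}{46}$ ($j = -2 - \frac{3275}{46} = - \frac{3367}{46} \approx -73.196$)
$- 53 \left(V + j\right) = - 53 \left(30 - \frac{3367}{46}\right) = \left(-53\right) \left(- \frac{1987}{46}\right) = \frac{105311}{46}$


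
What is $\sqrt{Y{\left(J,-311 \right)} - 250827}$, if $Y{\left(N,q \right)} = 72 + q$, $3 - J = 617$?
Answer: $i \sqrt{251066} \approx 501.06 i$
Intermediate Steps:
$J = -614$ ($J = 3 - 617 = -614$)
$\sqrt{Y{\left(J,-311 \right)} - 250827} = \sqrt{\left(72 - 311\right) - 250827} = \sqrt{-239 - 250827} = \sqrt{-251066} = i \sqrt{251066}$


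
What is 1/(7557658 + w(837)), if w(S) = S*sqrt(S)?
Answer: 7557658/57117608068711 - 2511*sqrt(93)/57117608068711 ≈ 1.3189e-7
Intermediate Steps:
w(S) = S**(3/2)
1/(7557658 + w(837)) = 1/(7557658 + 837**(3/2)) = 1/(7557658 + 2511*sqrt(93))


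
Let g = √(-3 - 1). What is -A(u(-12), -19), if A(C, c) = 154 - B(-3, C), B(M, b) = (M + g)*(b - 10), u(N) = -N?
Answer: -160 + 4*I ≈ -160.0 + 4.0*I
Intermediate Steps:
g = 2*I (g = √(-4) = 2*I ≈ 2.0*I)
B(M, b) = (-10 + b)*(M + 2*I) (B(M, b) = (M + 2*I)*(b - 10) = (M + 2*I)*(-10 + b) = (-10 + b)*(M + 2*I))
A(C, c) = 124 + 3*C + 20*I - 2*I*C (A(C, c) = 154 - (-20*I - 10*(-3) - 3*C + 2*I*C) = 154 - (-20*I + 30 - 3*C + 2*I*C) = 154 - (30 - 20*I - 3*C + 2*I*C) = 154 + (-30 + 3*C + 20*I - 2*I*C) = 124 + 3*C + 20*I - 2*I*C)
-A(u(-12), -19) = -(124 + 20*I + (-1*(-12))*(3 - 2*I)) = -(124 + 20*I + 12*(3 - 2*I)) = -(124 + 20*I + (36 - 24*I)) = -(160 - 4*I) = -160 + 4*I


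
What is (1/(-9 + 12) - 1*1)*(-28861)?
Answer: 57722/3 ≈ 19241.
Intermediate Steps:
(1/(-9 + 12) - 1*1)*(-28861) = (1/3 - 1)*(-28861) = (⅓ - 1)*(-28861) = -⅔*(-28861) = 57722/3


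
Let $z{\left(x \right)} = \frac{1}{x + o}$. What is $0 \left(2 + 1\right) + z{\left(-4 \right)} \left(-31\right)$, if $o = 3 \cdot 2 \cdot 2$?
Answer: $- \frac{31}{8} \approx -3.875$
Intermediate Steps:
$o = 12$ ($o = 6 \cdot 2 = 12$)
$z{\left(x \right)} = \frac{1}{12 + x}$ ($z{\left(x \right)} = \frac{1}{x + 12} = \frac{1}{12 + x}$)
$0 \left(2 + 1\right) + z{\left(-4 \right)} \left(-31\right) = 0 \left(2 + 1\right) + \frac{1}{12 - 4} \left(-31\right) = 0 \cdot 3 + \frac{1}{8} \left(-31\right) = 0 + \frac{1}{8} \left(-31\right) = 0 - \frac{31}{8} = - \frac{31}{8}$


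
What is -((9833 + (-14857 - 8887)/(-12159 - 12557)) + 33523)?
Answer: -267902660/6179 ≈ -43357.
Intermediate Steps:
-((9833 + (-14857 - 8887)/(-12159 - 12557)) + 33523) = -((9833 - 23744/(-24716)) + 33523) = -((9833 - 23744*(-1/24716)) + 33523) = -((9833 + 5936/6179) + 33523) = -(60764043/6179 + 33523) = -1*267902660/6179 = -267902660/6179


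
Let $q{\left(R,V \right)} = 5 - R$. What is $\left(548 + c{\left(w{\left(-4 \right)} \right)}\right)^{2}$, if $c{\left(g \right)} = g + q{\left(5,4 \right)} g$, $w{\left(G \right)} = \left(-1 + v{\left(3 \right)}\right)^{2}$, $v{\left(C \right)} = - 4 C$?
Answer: $514089$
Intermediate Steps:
$w{\left(G \right)} = 169$ ($w{\left(G \right)} = \left(-1 - 12\right)^{2} = \left(-13\right)^{2} = 169$)
$c{\left(g \right)} = g$ ($c{\left(g \right)} = g + \left(5 - 5\right) g = g + 0 g = g + 0 = g$)
$\left(548 + c{\left(w{\left(-4 \right)} \right)}\right)^{2} = \left(548 + 169\right)^{2} = 717^{2} = 514089$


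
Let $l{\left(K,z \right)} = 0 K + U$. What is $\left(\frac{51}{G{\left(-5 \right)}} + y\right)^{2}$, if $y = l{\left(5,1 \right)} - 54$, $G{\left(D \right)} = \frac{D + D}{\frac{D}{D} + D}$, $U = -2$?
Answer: $\frac{31684}{25} \approx 1267.4$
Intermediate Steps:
$l{\left(K,z \right)} = -2$ ($l{\left(K,z \right)} = 0 K - 2 = 0 - 2 = -2$)
$G{\left(D \right)} = \frac{2 D}{1 + D}$
$y = -56$ ($y = -2 - 54 = -56$)
$\left(\frac{51}{G{\left(-5 \right)}} + y\right)^{2} = \left(\frac{51}{2 \left(-5\right) \frac{1}{1 - 5}} - 56\right)^{2} = \left(\frac{51}{2 \left(-5\right) \frac{1}{-4}} - 56\right)^{2} = \left(\frac{51}{2 \left(-5\right) \left(- \frac{1}{4}\right)} - 56\right)^{2} = \left(\frac{51}{\frac{5}{2}} - 56\right)^{2} = \left(51 \cdot \frac{2}{5} - 56\right)^{2} = \left(\frac{102}{5} - 56\right)^{2} = \left(- \frac{178}{5}\right)^{2} = \frac{31684}{25}$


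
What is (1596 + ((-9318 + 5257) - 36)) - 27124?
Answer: -29625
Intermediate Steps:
(1596 + ((-9318 + 5257) - 36)) - 27124 = (1596 + (-4061 - 36)) - 27124 = (1596 - 4097) - 27124 = -2501 - 27124 = -29625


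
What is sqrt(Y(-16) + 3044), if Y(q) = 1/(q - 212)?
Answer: sqrt(39559767)/114 ≈ 55.172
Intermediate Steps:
Y(q) = 1/(-212 + q)
sqrt(Y(-16) + 3044) = sqrt(1/(-212 - 16) + 3044) = sqrt(1/(-228) + 3044) = sqrt(-1/228 + 3044) = sqrt(694031/228) = sqrt(39559767)/114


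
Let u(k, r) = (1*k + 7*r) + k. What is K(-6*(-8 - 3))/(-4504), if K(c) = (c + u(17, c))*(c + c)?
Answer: -9273/563 ≈ -16.471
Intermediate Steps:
u(k, r) = 2*k + 7*r (u(k, r) = (k + 7*r) + k = 2*k + 7*r)
K(c) = 2*c*(34 + 8*c) (K(c) = (c + (2*17 + 7*c))*(c + c) = (c + (34 + 7*c))*(2*c) = (34 + 8*c)*(2*c) = 2*c*(34 + 8*c))
K(-6*(-8 - 3))/(-4504) = (4*(-6*(-8 - 3))*(17 + 4*(-6*(-8 - 3))))/(-4504) = (4*(-6*(-11))*(17 + 4*(-6*(-11))))*(-1/4504) = (4*66*(17 + 4*66))*(-1/4504) = (4*66*(17 + 264))*(-1/4504) = (4*66*281)*(-1/4504) = 74184*(-1/4504) = -9273/563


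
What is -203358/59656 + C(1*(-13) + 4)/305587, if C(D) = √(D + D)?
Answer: -101679/29828 + 3*I*√2/305587 ≈ -3.4088 + 1.3884e-5*I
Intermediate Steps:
C(D) = √2*√D (C(D) = √(2*D) = √2*√D)
-203358/59656 + C(1*(-13) + 4)/305587 = -203358/59656 + (√2*√(1*(-13) + 4))/305587 = -203358*1/59656 + (√2*√(-13 + 4))*(1/305587) = -101679/29828 + (√2*√(-9))*(1/305587) = -101679/29828 + (√2*(3*I))*(1/305587) = -101679/29828 + (3*I*√2)*(1/305587) = -101679/29828 + 3*I*√2/305587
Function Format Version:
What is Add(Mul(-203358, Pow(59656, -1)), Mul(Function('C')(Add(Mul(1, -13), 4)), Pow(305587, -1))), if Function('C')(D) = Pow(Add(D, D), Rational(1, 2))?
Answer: Add(Rational(-101679, 29828), Mul(Rational(3, 305587), I, Pow(2, Rational(1, 2)))) ≈ Add(-3.4088, Mul(1.3884e-5, I))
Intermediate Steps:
Function('C')(D) = Mul(Pow(2, Rational(1, 2)), Pow(D, Rational(1, 2))) (Function('C')(D) = Pow(Mul(2, D), Rational(1, 2)) = Mul(Pow(2, Rational(1, 2)), Pow(D, Rational(1, 2))))
Add(Mul(-203358, Pow(59656, -1)), Mul(Function('C')(Add(Mul(1, -13), 4)), Pow(305587, -1))) = Add(Mul(-203358, Pow(59656, -1)), Mul(Mul(Pow(2, Rational(1, 2)), Pow(Add(Mul(1, -13), 4), Rational(1, 2))), Pow(305587, -1))) = Add(Mul(-203358, Rational(1, 59656)), Mul(Mul(Pow(2, Rational(1, 2)), Pow(Add(-13, 4), Rational(1, 2))), Rational(1, 305587))) = Add(Rational(-101679, 29828), Mul(Mul(Pow(2, Rational(1, 2)), Pow(-9, Rational(1, 2))), Rational(1, 305587))) = Add(Rational(-101679, 29828), Mul(Mul(Pow(2, Rational(1, 2)), Mul(3, I)), Rational(1, 305587))) = Add(Rational(-101679, 29828), Mul(Mul(3, I, Pow(2, Rational(1, 2))), Rational(1, 305587))) = Add(Rational(-101679, 29828), Mul(Rational(3, 305587), I, Pow(2, Rational(1, 2))))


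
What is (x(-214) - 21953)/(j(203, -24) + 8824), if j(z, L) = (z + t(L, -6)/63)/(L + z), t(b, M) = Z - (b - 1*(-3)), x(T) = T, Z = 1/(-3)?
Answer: -749931777/298563173 ≈ -2.5118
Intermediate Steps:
Z = -⅓ ≈ -0.33333
t(b, M) = -10/3 - b (t(b, M) = -⅓ - (b - 1*(-3)) = -⅓ - (b + 3) = -⅓ - (3 + b) = -⅓ + (-3 - b) = -10/3 - b)
j(z, L) = (-10/189 + z - L/63)/(L + z) (j(z, L) = (z + (-10/3 - L)/63)/(L + z) = (z + (-10/3 - L)*(1/63))/(L + z) = (z + (-10/189 - L/63))/(L + z) = (-10/189 + z - L/63)/(L + z))
(x(-214) - 21953)/(j(203, -24) + 8824) = (-214 - 21953)/((-10/189 + 203 - 1/63*(-24))/(-24 + 203) + 8824) = -22167/((-10/189 + 203 + 8/21)/179 + 8824) = -22167/((1/179)*(38429/189) + 8824) = -22167/(38429/33831 + 8824) = -22167/298563173/33831 = -22167*33831/298563173 = -749931777/298563173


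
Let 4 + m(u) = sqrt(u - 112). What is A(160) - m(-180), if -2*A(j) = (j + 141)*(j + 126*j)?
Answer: -3058156 - 2*I*sqrt(73) ≈ -3.0582e+6 - 17.088*I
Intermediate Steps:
m(u) = -4 + sqrt(-112 + u) (m(u) = -4 + sqrt(u - 112) = -4 + sqrt(-112 + u))
A(j) = -127*j*(141 + j)/2 (A(j) = -(j + 141)*(j + 126*j)/2 = -(141 + j)*127*j/2 = -127*j*(141 + j)/2)
A(160) - m(-180) = -127/2*160*(141 + 160) - (-4 + sqrt(-112 - 180)) = -127/2*160*301 - (-4 + sqrt(-292)) = -3058160 - (-4 + 2*I*sqrt(73)) = -3058160 + (4 - 2*I*sqrt(73)) = -3058156 - 2*I*sqrt(73)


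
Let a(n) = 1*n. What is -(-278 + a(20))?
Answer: 258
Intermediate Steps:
a(n) = n
-(-278 + a(20)) = -(-278 + 20) = -1*(-258) = 258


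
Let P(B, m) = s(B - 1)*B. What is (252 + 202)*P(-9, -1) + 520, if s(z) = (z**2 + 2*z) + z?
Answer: -285500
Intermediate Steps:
s(z) = z**2 + 3*z
P(B, m) = B*(-1 + B)*(2 + B) (P(B, m) = ((B - 1)*(3 + (B - 1)))*B = ((-1 + B)*(3 + (-1 + B)))*B = ((-1 + B)*(2 + B))*B = B*(-1 + B)*(2 + B))
(252 + 202)*P(-9, -1) + 520 = (252 + 202)*(-9*(-1 - 9)*(2 - 9)) + 520 = 454*(-9*(-10)*(-7)) + 520 = 454*(-630) + 520 = -286020 + 520 = -285500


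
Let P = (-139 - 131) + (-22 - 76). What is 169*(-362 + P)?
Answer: -123370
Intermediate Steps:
P = -368 (P = -270 - 98 = -368)
169*(-362 + P) = 169*(-362 - 368) = 169*(-730) = -123370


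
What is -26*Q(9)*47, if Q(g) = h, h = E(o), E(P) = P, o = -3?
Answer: 3666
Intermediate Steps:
h = -3
Q(g) = -3
-26*Q(9)*47 = -26*(-3)*47 = 78*47 = 3666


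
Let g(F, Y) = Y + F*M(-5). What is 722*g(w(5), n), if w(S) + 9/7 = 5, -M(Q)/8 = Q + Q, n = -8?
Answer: 1461328/7 ≈ 2.0876e+5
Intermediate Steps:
M(Q) = -16*Q (M(Q) = -8*(Q + Q) = -16*Q)
w(S) = 26/7 (w(S) = -9/7 + 5 = 26/7)
g(F, Y) = Y + 80*F (g(F, Y) = Y + F*(-16*(-5)) = Y + F*80 = Y + 80*F)
722*g(w(5), n) = 722*(-8 + 80*(26/7)) = 722*(-8 + 2080/7) = 722*(2024/7) = 1461328/7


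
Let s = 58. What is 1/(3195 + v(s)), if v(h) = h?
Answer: 1/3253 ≈ 0.00030741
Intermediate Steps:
1/(3195 + v(s)) = 1/(3195 + 58) = 1/3253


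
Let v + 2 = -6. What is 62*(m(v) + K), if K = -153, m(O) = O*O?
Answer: -5518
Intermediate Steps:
v = -8 (v = -2 - 6 = -8)
m(O) = O²
62*(m(v) + K) = 62*((-8)² - 153) = 62*(64 - 153) = 62*(-89) = -5518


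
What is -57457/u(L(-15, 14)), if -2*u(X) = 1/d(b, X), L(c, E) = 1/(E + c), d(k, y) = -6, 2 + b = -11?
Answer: -689484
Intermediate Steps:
b = -13 (b = -2 - 11 = -13)
u(X) = 1/12 (u(X) = -1/2/(-6) = -1/2*(-1/6) = 1/12)
-57457/u(L(-15, 14)) = -57457/1/12 = -57457*12 = -689484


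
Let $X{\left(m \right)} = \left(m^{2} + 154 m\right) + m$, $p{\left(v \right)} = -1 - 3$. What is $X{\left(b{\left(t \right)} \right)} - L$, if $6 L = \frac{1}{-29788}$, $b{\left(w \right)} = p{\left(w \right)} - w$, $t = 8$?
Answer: $- \frac{306697247}{178728} \approx -1716.0$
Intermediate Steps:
$p{\left(v \right)} = -4$ ($p{\left(v \right)} = -1 - 3 = -4$)
$b{\left(w \right)} = -4 - w$
$L = - \frac{1}{178728}$ ($L = \frac{1}{6 \left(-29788\right)} = \frac{1}{6} \left(- \frac{1}{29788}\right) = - \frac{1}{178728} \approx -5.5951 \cdot 10^{-6}$)
$X{\left(m \right)} = m^{2} + 155 m$
$X{\left(b{\left(t \right)} \right)} - L = \left(-4 - 8\right) \left(155 - 12\right) - - \frac{1}{178728} = \left(-4 - 8\right) \left(155 - 12\right) + \frac{1}{178728} = - 12 \left(155 - 12\right) + \frac{1}{178728} = \left(-12\right) 143 + \frac{1}{178728} = -1716 + \frac{1}{178728} = - \frac{306697247}{178728}$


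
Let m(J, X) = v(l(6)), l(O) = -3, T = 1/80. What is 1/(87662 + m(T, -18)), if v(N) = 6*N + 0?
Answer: 1/87644 ≈ 1.1410e-5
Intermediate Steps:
T = 1/80 ≈ 0.012500
v(N) = 6*N
m(J, X) = -18 (m(J, X) = 6*(-3) = -18)
1/(87662 + m(T, -18)) = 1/(87662 - 18) = 1/87644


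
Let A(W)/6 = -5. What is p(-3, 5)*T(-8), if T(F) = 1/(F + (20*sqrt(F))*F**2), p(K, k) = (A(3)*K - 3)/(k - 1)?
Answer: -29/2184544 - 290*I*sqrt(2)/68267 ≈ -1.3275e-5 - 0.0060076*I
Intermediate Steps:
A(W) = -30 (A(W) = 6*(-5) = -30)
p(K, k) = (-3 - 30*K)/(-1 + k) (p(K, k) = (-30*K - 3)/(k - 1) = (-3 - 30*K)/(-1 + k))
T(F) = 1/(F + 20*F**(5/2))
p(-3, 5)*T(-8) = (3*(-1 - 10*(-3))/(-1 + 5))/(-8 + 20*(-8)**(5/2)) = (3*(-1 + 30)/4)/(-8 + 20*(128*I*sqrt(2))) = (3*(1/4)*29)/(-8 + 2560*I*sqrt(2)) = 87/(4*(-8 + 2560*I*sqrt(2)))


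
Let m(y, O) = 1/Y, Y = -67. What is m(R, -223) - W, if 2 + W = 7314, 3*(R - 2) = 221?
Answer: -489905/67 ≈ -7312.0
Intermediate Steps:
R = 227/3 (R = 2 + (⅓)*221 = 2 + 221/3 = 227/3 ≈ 75.667)
m(y, O) = -1/67 (m(y, O) = 1/(-67) = -1/67)
W = 7312 (W = -2 + 7314 = 7312)
m(R, -223) - W = -1/67 - 1*7312 = -1/67 - 7312 = -489905/67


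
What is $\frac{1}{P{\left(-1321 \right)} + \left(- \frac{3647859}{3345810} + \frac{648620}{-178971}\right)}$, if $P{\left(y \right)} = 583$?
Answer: $\frac{15353922090}{8878951443719} \approx 0.0017292$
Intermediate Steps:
$\frac{1}{P{\left(-1321 \right)} + \left(- \frac{3647859}{3345810} + \frac{648620}{-178971}\right)} = \frac{1}{583 + \left(- \frac{3647859}{3345810} + \frac{648620}{-178971}\right)} = \frac{1}{583 + \left(\left(-3647859\right) \frac{1}{3345810} + 648620 \left(- \frac{1}{178971}\right)\right)} = \frac{1}{583 - \frac{72385134751}{15353922090}} = \frac{1}{\frac{8878951443719}{15353922090}} = \frac{15353922090}{8878951443719}$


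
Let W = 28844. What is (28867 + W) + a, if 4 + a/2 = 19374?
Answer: 96451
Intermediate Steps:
a = 38740 (a = -8 + 2*19374 = -8 + 38748 = 38740)
(28867 + W) + a = (28867 + 28844) + 38740 = 57711 + 38740 = 96451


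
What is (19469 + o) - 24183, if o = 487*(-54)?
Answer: -31012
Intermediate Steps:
o = -26298
(19469 + o) - 24183 = (19469 - 26298) - 24183 = -6829 - 24183 = -31012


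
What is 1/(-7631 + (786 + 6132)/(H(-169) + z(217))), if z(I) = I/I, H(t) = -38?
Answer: -37/289265 ≈ -0.00012791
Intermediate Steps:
z(I) = 1
1/(-7631 + (786 + 6132)/(H(-169) + z(217))) = 1/(-7631 + (786 + 6132)/(-38 + 1)) = 1/(-7631 + 6918/(-37)) = 1/(-7631 + 6918*(-1/37)) = 1/(-7631 - 6918/37) = 1/(-289265/37) = -37/289265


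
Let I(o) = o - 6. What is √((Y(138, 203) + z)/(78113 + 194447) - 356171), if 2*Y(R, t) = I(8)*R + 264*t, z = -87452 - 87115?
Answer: I*√1653725695719755/68140 ≈ 596.8*I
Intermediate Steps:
I(o) = -6 + o
z = -174567
Y(R, t) = R + 132*t (Y(R, t) = ((-6 + 8)*R + 264*t)/2 = (2*R + 264*t)/2 = R + 132*t)
√((Y(138, 203) + z)/(78113 + 194447) - 356171) = √(((138 + 132*203) - 174567)/(78113 + 194447) - 356171) = √(((138 + 26796) - 174567)/272560 - 356171) = √((26934 - 174567)*(1/272560) - 356171) = √(-147633*1/272560 - 356171) = √(-147633/272560 - 356171) = √(-97078115393/272560) = I*√1653725695719755/68140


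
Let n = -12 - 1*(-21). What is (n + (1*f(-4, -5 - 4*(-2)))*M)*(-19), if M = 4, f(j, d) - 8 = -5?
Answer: -399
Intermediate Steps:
f(j, d) = 3 (f(j, d) = 8 - 5 = 3)
n = 9 (n = -12 + 21 = 9)
(n + (1*f(-4, -5 - 4*(-2)))*M)*(-19) = (9 + (1*3)*4)*(-19) = (9 + 3*4)*(-19) = (9 + 12)*(-19) = 21*(-19) = -399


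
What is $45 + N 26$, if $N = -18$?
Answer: $-423$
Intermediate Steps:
$45 + N 26 = 45 - 468 = -423$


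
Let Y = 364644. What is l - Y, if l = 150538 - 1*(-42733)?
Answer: -171373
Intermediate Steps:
l = 193271 (l = 150538 + 42733 = 193271)
l - Y = 193271 - 1*364644 = 193271 - 364644 = -171373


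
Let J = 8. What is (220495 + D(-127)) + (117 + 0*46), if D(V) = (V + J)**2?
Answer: 234773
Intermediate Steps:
D(V) = (8 + V)**2 (D(V) = (V + 8)**2 = (8 + V)**2)
(220495 + D(-127)) + (117 + 0*46) = (220495 + (8 - 127)**2) + (117 + 0*46) = (220495 + (-119)**2) + (117 + 0) = (220495 + 14161) + 117 = 234656 + 117 = 234773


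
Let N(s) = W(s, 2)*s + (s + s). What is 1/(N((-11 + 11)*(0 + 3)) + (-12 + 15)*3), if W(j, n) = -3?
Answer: ⅑ ≈ 0.11111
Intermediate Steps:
N(s) = -s (N(s) = -3*s + (s + s) = -3*s + 2*s = -s)
1/(N((-11 + 11)*(0 + 3)) + (-12 + 15)*3) = 1/(-(-11 + 11)*(0 + 3) + (-12 + 15)*3) = 1/(-0*3 + 3*3) = 1/(-1*0 + 9) = 1/(0 + 9) = 1/9 = ⅑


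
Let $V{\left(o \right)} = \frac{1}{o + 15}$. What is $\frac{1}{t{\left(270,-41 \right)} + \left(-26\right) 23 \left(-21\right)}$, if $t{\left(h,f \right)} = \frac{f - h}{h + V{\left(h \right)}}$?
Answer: $\frac{76951}{966262023} \approx 7.9638 \cdot 10^{-5}$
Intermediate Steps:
$V{\left(o \right)} = \frac{1}{15 + o}$
$t{\left(h,f \right)} = \frac{f - h}{h + \frac{1}{15 + h}}$
$\frac{1}{t{\left(270,-41 \right)} + \left(-26\right) 23 \left(-21\right)} = \frac{1}{\frac{\left(15 + 270\right) \left(-41 - 270\right)}{1 + 270 \left(15 + 270\right)} + \left(-26\right) 23 \left(-21\right)} = \frac{1}{\frac{1}{1 + 270 \cdot 285} \cdot 285 \left(-41 - 270\right) - -12558} = \frac{1}{\frac{1}{1 + 76950} \cdot 285 \left(-311\right) + 12558} = \frac{1}{\frac{1}{76951} \cdot 285 \left(-311\right) + 12558} = \frac{1}{- \frac{88635}{76951} + 12558} = \frac{1}{\frac{966262023}{76951}} = \frac{76951}{966262023}$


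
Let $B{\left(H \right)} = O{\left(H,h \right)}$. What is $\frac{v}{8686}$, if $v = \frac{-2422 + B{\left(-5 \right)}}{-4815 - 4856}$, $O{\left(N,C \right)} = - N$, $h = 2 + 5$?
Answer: $\frac{2417}{84002306} \approx 2.8773 \cdot 10^{-5}$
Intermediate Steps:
$h = 7$
$B{\left(H \right)} = - H$
$v = \frac{2417}{9671}$ ($v = \frac{-2422 - -5}{-4815 - 4856} = \frac{-2422 + 5}{-9671} = \left(-2417\right) \left(- \frac{1}{9671}\right) = \frac{2417}{9671} \approx 0.24992$)
$\frac{v}{8686} = \frac{2417}{9671 \cdot 8686} = \frac{2417}{9671} \cdot \frac{1}{8686} = \frac{2417}{84002306}$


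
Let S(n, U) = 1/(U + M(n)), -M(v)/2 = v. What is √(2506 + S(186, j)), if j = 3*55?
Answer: √11931043/69 ≈ 50.060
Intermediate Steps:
j = 165
M(v) = -2*v
S(n, U) = 1/(U - 2*n)
√(2506 + S(186, j)) = √(2506 + 1/(165 - 2*186)) = √(2506 + 1/(165 - 372)) = √(2506 + 1/(-207)) = √(2506 - 1/207) = √(518741/207) = √11931043/69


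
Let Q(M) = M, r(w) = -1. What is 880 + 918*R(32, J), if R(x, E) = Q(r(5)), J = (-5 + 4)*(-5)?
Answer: -38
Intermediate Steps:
J = 5 (J = -1*(-5) = 5)
R(x, E) = -1
880 + 918*R(32, J) = 880 + 918*(-1) = 880 - 918 = -38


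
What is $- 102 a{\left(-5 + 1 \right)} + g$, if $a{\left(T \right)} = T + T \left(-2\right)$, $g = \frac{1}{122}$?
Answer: $- \frac{49775}{122} \approx -407.99$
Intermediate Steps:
$g = \frac{1}{122} \approx 0.0081967$
$a{\left(T \right)} = - T$ ($a{\left(T \right)} = T - 2 T = - T$)
$- 102 a{\left(-5 + 1 \right)} + g = - 102 \left(- (-5 + 1)\right) + \frac{1}{122} = - 102 \left(\left(-1\right) \left(-4\right)\right) + \frac{1}{122} = \left(-102\right) 4 + \frac{1}{122} = -408 + \frac{1}{122} = - \frac{49775}{122}$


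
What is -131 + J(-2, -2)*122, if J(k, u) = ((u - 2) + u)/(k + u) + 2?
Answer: 296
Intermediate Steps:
J(k, u) = 2 + (-2 + 2*u)/(k + u) (J(k, u) = ((-2 + u) + u)/(k + u) + 2 = (-2 + 2*u)/(k + u) + 2 = 2 + (-2 + 2*u)/(k + u))
-131 + J(-2, -2)*122 = -131 + (2*(-1 - 2 + 2*(-2))/(-2 - 2))*122 = -131 + (2*(-1 - 2 - 4)/(-4))*122 = -131 + (2*(-¼)*(-7))*122 = -131 + (7/2)*122 = -131 + 427 = 296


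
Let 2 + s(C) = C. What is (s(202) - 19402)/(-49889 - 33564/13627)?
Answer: 261665654/679870967 ≈ 0.38488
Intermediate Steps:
s(C) = -2 + C
(s(202) - 19402)/(-49889 - 33564/13627) = ((-2 + 202) - 19402)/(-49889 - 33564/13627) = (200 - 19402)/(-49889 - 33564*1/13627) = -19202/(-49889 - 33564/13627) = -19202/(-679870967/13627) = -19202*(-13627/679870967) = 261665654/679870967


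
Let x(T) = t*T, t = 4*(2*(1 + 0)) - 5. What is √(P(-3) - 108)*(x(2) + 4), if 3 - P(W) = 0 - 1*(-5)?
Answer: 10*I*√110 ≈ 104.88*I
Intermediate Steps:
P(W) = -2 (P(W) = 3 - (0 - 1*(-5)) = 3 - (0 + 5) = 3 - 1*5 = 3 - 5 = -2)
t = 3 (t = 4*(2*1) - 5 = 4*2 - 5 = 8 - 5 = 3)
x(T) = 3*T
√(P(-3) - 108)*(x(2) + 4) = √(-2 - 108)*(3*2 + 4) = √(-110)*(6 + 4) = (I*√110)*10 = 10*I*√110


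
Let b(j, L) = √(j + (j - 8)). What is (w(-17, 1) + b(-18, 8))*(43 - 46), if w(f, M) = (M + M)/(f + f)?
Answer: 3/17 - 6*I*√11 ≈ 0.17647 - 19.9*I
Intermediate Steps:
w(f, M) = M/f (w(f, M) = (2*M)/((2*f)) = (2*M)*(1/(2*f)) = M/f)
b(j, L) = √(-8 + 2*j) (b(j, L) = √(j + (-8 + j)) = √(-8 + 2*j))
(w(-17, 1) + b(-18, 8))*(43 - 46) = (1/(-17) + √(-8 + 2*(-18)))*(43 - 46) = (1*(-1/17) + √(-8 - 36))*(-3) = (-1/17 + √(-44))*(-3) = (-1/17 + 2*I*√11)*(-3) = 3/17 - 6*I*√11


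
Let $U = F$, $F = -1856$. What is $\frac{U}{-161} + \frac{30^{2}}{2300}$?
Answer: $\frac{1919}{161} \approx 11.919$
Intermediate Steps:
$U = -1856$
$\frac{U}{-161} + \frac{30^{2}}{2300} = - \frac{1856}{-161} + \frac{30^{2}}{2300} = \left(-1856\right) \left(- \frac{1}{161}\right) + 900 \cdot \frac{1}{2300} = \frac{1856}{161} + \frac{9}{23} = \frac{1919}{161}$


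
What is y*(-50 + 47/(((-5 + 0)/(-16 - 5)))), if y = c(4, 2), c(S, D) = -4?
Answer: -2948/5 ≈ -589.60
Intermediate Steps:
y = -4
y*(-50 + 47/(((-5 + 0)/(-16 - 5)))) = -4*(-50 + 47/(((-5 + 0)/(-16 - 5)))) = -4*(-50 + 47/((-5/(-21)))) = -4*(-50 + 47/((-5*(-1/21)))) = -4*(-50 + 47/(5/21)) = -4*(-50 + 47*(21/5)) = -4*(-50 + 987/5) = -4*737/5 = -2948/5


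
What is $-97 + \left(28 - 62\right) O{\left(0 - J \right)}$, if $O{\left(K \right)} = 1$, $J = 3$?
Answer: $-131$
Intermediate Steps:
$-97 + \left(28 - 62\right) O{\left(0 - J \right)} = -97 + \left(28 - 62\right) 1 = -97 - 34 = -131$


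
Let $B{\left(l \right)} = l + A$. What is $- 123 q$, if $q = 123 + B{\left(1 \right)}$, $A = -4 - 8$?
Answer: $-13776$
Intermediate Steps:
$A = -12$ ($A = -4 - 8 = -12$)
$B{\left(l \right)} = -12 + l$ ($B{\left(l \right)} = l - 12 = -12 + l$)
$q = 112$ ($q = 123 + \left(-12 + 1\right) = 123 - 11 = 112$)
$- 123 q = \left(-123\right) 112 = -13776$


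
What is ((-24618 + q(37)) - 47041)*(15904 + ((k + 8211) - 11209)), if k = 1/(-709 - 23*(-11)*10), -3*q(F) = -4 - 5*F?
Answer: -1682636805892/1821 ≈ -9.2402e+8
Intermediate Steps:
q(F) = 4/3 + 5*F/3 (q(F) = -(-4 - 5*F)/3 = 4/3 + 5*F/3)
k = 1/1821 (k = 1/(-709 + 253*10) = 1/(-709 + 2530) = 1/1821 ≈ 0.00054915)
((-24618 + q(37)) - 47041)*(15904 + ((k + 8211) - 11209)) = ((-24618 + (4/3 + (5/3)*37)) - 47041)*(15904 + ((1/1821 + 8211) - 11209)) = ((-24618 + (4/3 + 185/3)) - 47041)*(15904 + (14952232/1821 - 11209)) = ((-24618 + 63) - 47041)*(15904 - 5459357/1821) = (-24555 - 47041)*(23501827/1821) = -71596*23501827/1821 = -1682636805892/1821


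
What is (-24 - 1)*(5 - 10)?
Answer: 125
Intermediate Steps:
(-24 - 1)*(5 - 10) = -25*(-5) = 125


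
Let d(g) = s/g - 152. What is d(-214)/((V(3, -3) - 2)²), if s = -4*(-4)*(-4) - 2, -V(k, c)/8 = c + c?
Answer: -16231/226412 ≈ -0.071688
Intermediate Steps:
V(k, c) = -16*c (V(k, c) = -8*(c + c) = -16*c)
s = -66 (s = 16*(-4) - 2 = -64 - 2 = -66)
d(g) = -152 - 66/g (d(g) = -66/g - 152 = -152 - 66/g)
d(-214)/((V(3, -3) - 2)²) = (-152 - 66/(-214))/((-16*(-3) - 2)²) = (-152 - 66*(-1/214))/((48 - 2)²) = (-152 + 33/107)/(46²) = -16231/107/2116 = -16231/107*1/2116 = -16231/226412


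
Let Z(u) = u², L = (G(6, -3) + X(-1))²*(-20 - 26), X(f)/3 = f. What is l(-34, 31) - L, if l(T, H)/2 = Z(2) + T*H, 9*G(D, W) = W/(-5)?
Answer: -383444/225 ≈ -1704.2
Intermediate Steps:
G(D, W) = -W/45 (G(D, W) = (W/(-5))/9 = (W*(-⅕))/9 = (-W/5)/9 = -W/45)
X(f) = 3*f
L = -89056/225 (L = (-1/45*(-3) + 3*(-1))²*(-20 - 26) = (1/15 - 3)²*(-46) = (-44/15)²*(-46) = (1936/225)*(-46) = -89056/225 ≈ -395.80)
l(T, H) = 8 + 2*H*T (l(T, H) = 2*(2² + T*H) = 2*(4 + H*T) = 8 + 2*H*T)
l(-34, 31) - L = (8 + 2*31*(-34)) - 1*(-89056/225) = (8 - 2108) + 89056/225 = -2100 + 89056/225 = -383444/225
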